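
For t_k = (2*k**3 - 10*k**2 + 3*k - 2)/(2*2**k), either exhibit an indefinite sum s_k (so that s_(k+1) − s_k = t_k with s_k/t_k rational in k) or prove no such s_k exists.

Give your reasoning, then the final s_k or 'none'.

s_k = (-2*k**3 + 4*k**2 - k + 3)/2**k

Step 1: r(k) = (2*k**3 - 4*k**2 - 11*k - 7)/(2*(2*k**3 - 10*k**2 + 3*k - 2)).
Gosper form: A/B · C(k+1)/C(k) with A=1/2, B=1, C=k**3 - 5*k**2 + 3*k/2 - 1.
Set up (1/2)·f(k+1) − (1)·f(k) − (k**3 - 5*k**2 + 3*k/2 - 1) = 0.
From deg A=0, deg B=0, deg C=3: d=3.
Match coefficients ⇒ f(k) = -2*k**3 + 4*k**2 - k + 3.
So s_k = (B(k−1)f/C)·t_k = (-2*(2*k**3 - 4*k**2 + k - 3)/(2*k**3 - 10*k**2 + 3*k - 2))·t_k = (-2*k**3 + 4*k**2 - k + 3)/2**k.
s_(k+1) − s_k = (2*k**3 - 10*k**2 + 3*k - 2)/(2*2**k) = t_k.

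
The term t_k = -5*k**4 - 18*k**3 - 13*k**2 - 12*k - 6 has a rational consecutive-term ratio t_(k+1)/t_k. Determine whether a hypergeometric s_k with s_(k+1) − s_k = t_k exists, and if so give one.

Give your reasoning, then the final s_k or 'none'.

s_k = k*(-k**4 - 2*k**3 + 3*k**2 - 4*k - 2)

r(k) = (5*k**4 + 38*k**3 + 97*k**2 + 112*k + 54)/(5*k**4 + 18*k**3 + 13*k**2 + 12*k + 6) after simplifying.
Normal form (A,B,C) = (1, 1, k**4 + 18*k**3/5 + 13*k**2/5 + 12*k/5 + 6/5).
Need (1)·f(k+1) − (1)·f(k) = k**4 + 18*k**3/5 + 13*k**2/5 + 12*k/5 + 6/5.
deg f ≤ 5 (via 0,0,4).
Solve for f: f(k) = k*(k**4 + 2*k**3 - 3*k**2 + 4*k + 2)/5 (degree 5 ≤ 5).
Then R = B(k−1)f/C = k*(k**4 + 2*k**3 - 3*k**2 + 4*k + 2)/(5*k**4 + 18*k**3 + 13*k**2 + 12*k + 6), so s_k = R(k)·t_k = k*(-k**4 - 2*k**3 + 3*k**2 - 4*k - 2).
Check: Δs_k = -5*k**4 - 18*k**3 - 13*k**2 - 12*k - 6. ✓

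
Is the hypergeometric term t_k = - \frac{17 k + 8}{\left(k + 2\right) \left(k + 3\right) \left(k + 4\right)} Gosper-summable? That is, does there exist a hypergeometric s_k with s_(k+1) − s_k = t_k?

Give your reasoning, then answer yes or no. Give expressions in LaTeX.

Yes. s_k = \frac{k \left(- 7 k - 1\right)}{2 \left(k + 2\right) \left(k + 3\right)}.

t_(k+1)/t_k = (k + 2)*(17*k + 25)/((k + 5)*(17*k + 8)).
Take A(k)=k + 2, B(k)=k + 5, C(k)=k + 8/17.
Solve (k + 2)·f(k+1) − (k + 4)·f(k) = k + 8/17.
deg f ≤ 2 (via 1,1,1).
Solve for f: f(k) = k*(7*k + 1)/34 (degree 2 ≤ 2).
Get s_k = R·t_k = k*(-7*k - 1)/(2*(k + 2)*(k + 3)) with R(k) = B(k−1)f(k)/C(k) = k*(k + 4)*(7*k + 1)/(2*(17*k + 8)).
Verify: (-17*k - 8)/(k**3 + 9*k**2 + 26*k + 24) matches t_k.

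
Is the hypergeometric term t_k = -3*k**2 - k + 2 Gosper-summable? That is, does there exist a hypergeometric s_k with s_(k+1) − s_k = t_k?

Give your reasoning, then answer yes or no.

Yes. s_k = k*(-k**2 + k + 2).

The ratio is (k + 3*(k + 1)**2 - 1)/(3*k**2 + k - 2).
Take A(k)=1, B(k)=1, C(k)=k**2 + k/3 - 2/3.
Set up (1)·f(k+1) − (1)·f(k) − (k**2 + k/3 - 2/3) = 0.
deg f ≤ 3 (via 0,0,2).
Solve for f: f(k) = k*(k - 2)*(k + 1)/3 (degree 3 ≤ 3).
R(k) = B(k−1)·f(k)/C(k) = k*(k - 2)/(3*k - 2); s_k = R·t_k = k*(-k**2 + k + 2).
s_(k+1) − s_k = -3*k**2 - k + 2 = t_k.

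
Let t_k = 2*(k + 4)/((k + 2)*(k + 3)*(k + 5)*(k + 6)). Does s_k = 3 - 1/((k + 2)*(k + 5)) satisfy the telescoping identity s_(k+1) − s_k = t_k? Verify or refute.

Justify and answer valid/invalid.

s_(k+1) = 3 - 1/((k + 3)*(k + 6))
s_(k+1) − s_k = 2*(k + 4)/(k**4 + 16*k**3 + 91*k**2 + 216*k + 180)
(s_(k+1) − s_k) − t_k = 0

valid; difference matches t_k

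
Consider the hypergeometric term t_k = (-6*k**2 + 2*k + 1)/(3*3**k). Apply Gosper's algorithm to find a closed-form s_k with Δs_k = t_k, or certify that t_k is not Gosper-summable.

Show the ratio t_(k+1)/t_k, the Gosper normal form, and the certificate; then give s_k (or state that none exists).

r(k) = (6*k**2 + 10*k + 3)/(3*(6*k**2 - 2*k - 1)) after simplifying.
Take A(k)=1/3, B(k)=1, C(k)=k**2 - k/3 - 1/6.
f must satisfy (1/3)·f(k+1) − (1)·f(k) = k**2 - k/3 - 1/6.
Degrees (0,0,2) ⇒ d ≤ 2.
Solve for f: f(k) = -(3*k**2 + 2*k + 2)/2 (degree 2 ≤ 2).
Certificate R = B(k−1)f/C = -3*(3*k**2 + 2*k + 2)/(6*k**2 - 2*k - 1) gives s_k = (3*k**2 + 2*k + 2)/3**k.
s_(k+1) − s_k = (-6*k**2 + 2*k + 1)/(3*3**k) = t_k.

s_k = (3*k**2 + 2*k + 2)/3**k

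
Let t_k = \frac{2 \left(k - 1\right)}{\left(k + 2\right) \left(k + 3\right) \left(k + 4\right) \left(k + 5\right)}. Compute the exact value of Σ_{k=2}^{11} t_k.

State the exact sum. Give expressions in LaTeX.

Σ = 11/840

Compute t_(k+1)/t_k: get k*(k + 2)/((k - 1)*(k + 6)).
So A=k + 2 and B=k + 6, with C=k - 1.
f must satisfy (k + 2)·f(k+1) − (k + 5)·f(k) = k - 1.
From deg A=1, deg B=1, deg C=1: d=3.
Solve for f: f(k) = -k/2 (degree 1 ≤ 3).
So s_k = (B(k−1)f/C)·t_k = (-k*(k + 5)/(2*(k - 1)))·t_k = -k/((k + 2)*(k + 3)*(k + 4)).
s_(k+1) − s_k = 2*(k - 1)/(k**4 + 14*k**3 + 71*k**2 + 154*k + 120) = t_k.
Evaluate s at k=12 and k=2: -1/280 and -1/60; difference 11/840.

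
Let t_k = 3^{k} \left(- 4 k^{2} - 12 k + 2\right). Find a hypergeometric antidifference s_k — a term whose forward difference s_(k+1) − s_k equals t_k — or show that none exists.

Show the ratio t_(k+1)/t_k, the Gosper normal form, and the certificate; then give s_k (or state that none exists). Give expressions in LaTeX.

r(k) = 3*(2*k**2 + 10*k + 7)/(2*k**2 + 6*k - 1) after simplifying.
Take A(k)=3, B(k)=1, C(k)=k**2 + 3*k - 1/2.
Key eq: (3)·f(k+1) = (1)·f(k) + (k**2 + 3*k - 1/2).
From deg A=0, deg B=0, deg C=2: d=2.
Solving with deg f ≤ 2: f(k) = (k**2 - 2)/2.
So s_k = (B(k−1)f/C)·t_k = ((k**2 - 2)/(2*k**2 + 6*k - 1))·t_k = 2*3**k*(2 - k**2).
Verify: 3**k*(-4*k**2 - 12*k + 2) matches t_k.

s_k = 2 \cdot 3^{k} \left(2 - k^{2}\right)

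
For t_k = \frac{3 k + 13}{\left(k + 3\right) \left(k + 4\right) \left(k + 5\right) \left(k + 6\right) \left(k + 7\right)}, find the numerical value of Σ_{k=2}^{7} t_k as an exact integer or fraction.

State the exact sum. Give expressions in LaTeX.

Step 1: r(k) = (k + 3)*(3*k + 16)/((k + 8)*(3*k + 13)).
So A=k + 3 and B=k + 8, with C=k + 13/3.
Solve (k + 3)·f(k+1) − (k + 7)·f(k) = k + 13/3.
Bound: deg f ≤ 4.
Match coefficients ⇒ f(k) = k*(k + 4)*(k**2 + 14*k + 63)/270.
So s_k = (B(k−1)f/C)·t_k = (k*(k + 4)*(k + 7)*(k**2 + 14*k + 63)/(90*(3*k + 13)))·t_k = k*(k**2 + 14*k + 63)/(90*(k**3 + 14*k**2 + 63*k + 90)).
Check: Δs_k = (3*k + 13)/(k**5 + 25*k**4 + 245*k**3 + 1175*k**2 + 2754*k + 2520). ✓
Evaluate s at k=8 and k=2: 478/45045 and 19/2520; difference 123/40040.

Σ = 123/40040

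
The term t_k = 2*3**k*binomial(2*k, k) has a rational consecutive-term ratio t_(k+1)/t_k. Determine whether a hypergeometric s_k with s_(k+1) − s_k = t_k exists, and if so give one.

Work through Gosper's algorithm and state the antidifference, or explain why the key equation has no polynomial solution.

no hypergeometric antidifference exists

Step 1: r(k) = 6*(2*k + 1)/(k + 1).
Gosper form: A/B · C(k+1)/C(k) with A=12*k + 6, B=k + 1, C=1.
Need (12*k + 6)·f(k+1) − (k)·f(k) = 1.
deg f ≤ -1 (via 1,1,0).
Negative degree bound (-1): no f exists, t_k not Gosper-summable.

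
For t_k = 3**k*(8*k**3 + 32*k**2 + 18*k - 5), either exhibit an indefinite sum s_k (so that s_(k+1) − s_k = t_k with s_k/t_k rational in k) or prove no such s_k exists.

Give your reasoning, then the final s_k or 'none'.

s_k = 3**k*(4*k**3 - 2*k**2 - 3*k - 1)

Compute t_(k+1)/t_k: get 3*(8*k**3 + 56*k**2 + 106*k + 53)/(8*k**3 + 32*k**2 + 18*k - 5).
Gosper form: A/B · C(k+1)/C(k) with A=3, B=1, C=k**3 + 4*k**2 + 9*k/4 - 5/8.
Need (3)·f(k+1) − (1)·f(k) = k**3 + 4*k**2 + 9*k/4 - 5/8.
Degrees (0,0,3) ⇒ d ≤ 3.
Solving with deg f ≤ 3: f(k) = (4*k**3 - 2*k**2 - 3*k - 1)/8.
Certificate R = B(k−1)f/C = (4*k**3 - 2*k**2 - 3*k - 1)/(8*k**3 + 32*k**2 + 18*k - 5) gives s_k = 3**k*(4*k**3 - 2*k**2 - 3*k - 1).
Check: Δs_k = 3**k*(8*k**3 + 32*k**2 + 18*k - 5). ✓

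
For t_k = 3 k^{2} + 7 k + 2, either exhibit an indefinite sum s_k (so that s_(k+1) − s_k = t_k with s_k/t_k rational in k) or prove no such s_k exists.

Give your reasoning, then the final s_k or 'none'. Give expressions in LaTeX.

s_k = k \left(k^{2} + 2 k - 1\right)

The ratio is (3*k**2 + 13*k + 12)/(3*k**2 + 7*k + 2).
Factor: A=1; B=1; C=k**2 + 7*k/3 + 2/3.
Solve (1)·f(k+1) − (1)·f(k) = k**2 + 7*k/3 + 2/3.
deg f ≤ 3 (via 0,0,2).
Coefficient equations give f(k) = k*(k**2 + 2*k - 1)/3.
Then R = B(k−1)f/C = k*(k**2 + 2*k - 1)/((k + 2)*(3*k + 1)), so s_k = R(k)·t_k = k*(k**2 + 2*k - 1).
Verify: 3*k**2 + 7*k + 2 matches t_k.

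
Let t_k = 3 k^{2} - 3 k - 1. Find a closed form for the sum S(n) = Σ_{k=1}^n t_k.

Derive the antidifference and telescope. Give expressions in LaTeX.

S(n) = n \left(n^{2} - 2\right)

Compute t_(k+1)/t_k: get (3*k**2 + 3*k - 1)/(3*k**2 - 3*k - 1).
Factor: A=1; B=1; C=k**2 - k - 1/3.
Need (1)·f(k+1) − (1)·f(k) = k**2 - k - 1/3.
d = 3 from the (0,0,2) case.
Match coefficients ⇒ f(k) = k*(k**2 - 3*k + 1)/3.
R(k) = B(k−1)·f(k)/C(k) = k*(k**2 - 3*k + 1)/(3*k**2 - 3*k - 1); s_k = R·t_k = k*(k**2 - 3*k + 1).
Verify: 3*k**2 - 3*k - 1 matches t_k.
s_(n+1) = n**3 - 2*n - 1 and s_(1) = -1, so S(n) = n*(n**2 - 2).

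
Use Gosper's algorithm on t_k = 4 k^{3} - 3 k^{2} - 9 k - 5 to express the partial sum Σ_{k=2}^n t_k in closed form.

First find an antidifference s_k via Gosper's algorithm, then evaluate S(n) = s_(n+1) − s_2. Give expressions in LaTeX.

t_(k+1)/t_k = (4*k**3 + 9*k**2 - 3*k - 13)/(4*k**3 - 3*k**2 - 9*k - 5).
A = 1, B = 1, C = k**3 - 3*k**2/4 - 9*k/4 - 5/4.
Need (1)·f(k+1) − (1)·f(k) = k**3 - 3*k**2/4 - 9*k/4 - 5/4.
d = 4 from the (0,0,3) case.
Coefficient equations give f(k) = k*(k**3 - 3*k**2 - 2*k - 1)/4.
Certificate R = B(k−1)f/C = k*(k**3 - 3*k**2 - 2*k - 1)/(4*k**3 - 3*k**2 - 9*k - 5) gives s_k = k*(k**3 - 3*k**2 - 2*k - 1).
Check: Δs_k = 4*k**3 - 3*k**2 - 9*k - 5. ✓
s_(n+1) = n**4 + n**3 - 5*n**2 - 10*n - 5 and s_(2) = -18, so S(n) = n**4 + n**3 - 5*n**2 - 10*n + 13.

S(n) = n^{4} + n^{3} - 5 n^{2} - 10 n + 13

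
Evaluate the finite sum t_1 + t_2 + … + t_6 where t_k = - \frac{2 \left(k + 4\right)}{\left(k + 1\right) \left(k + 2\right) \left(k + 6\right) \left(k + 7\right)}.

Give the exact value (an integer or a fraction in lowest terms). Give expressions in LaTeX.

Σ = -45/728

The ratio is (k + 1)*(k + 5)*(k + 6)/((k + 3)*(k + 4)*(k + 8)).
So A=k + 1 and B=k + 8, with C=k**4 + 16*k**3 + 95*k**2 + 248*k + 240.
Set up (k + 1)·f(k+1) − (k + 7)·f(k) − (k**4 + 16*k**3 + 95*k**2 + 248*k + 240) = 0.
deg f ≤ 6 (via 1,1,4).
Match coefficients ⇒ f(k) = k*(k + 2)*(k + 3)*(k + 4)*(k + 5)*(k + 7)/12.
Get s_k = R·t_k = k*(-k - 7)/(6*(k**2 + 7*k + 6)) with R(k) = B(k−1)f(k)/C(k) = k*(k + 2)*(k + 7)**2/(12*(k + 4)).
Check: Δs_k = 2*(-k - 4)/(k**4 + 16*k**3 + 83*k**2 + 152*k + 84). ✓
Telescoping: Σ = s_(7) − s_(1) = -49/312 − (-2/21) = -45/728.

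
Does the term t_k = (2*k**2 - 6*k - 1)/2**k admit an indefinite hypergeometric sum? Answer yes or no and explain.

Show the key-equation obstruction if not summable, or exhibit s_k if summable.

Yes. s_k = 2*(-2*k**2 + 2*k + 1)/2**k.

Compute t_(k+1)/t_k: get (k**2 - k - 5/2)/(2*k**2 - 6*k - 1).
Factor: A=1/2; B=1; C=k**2 - 3*k - 1/2.
Set up (1/2)·f(k+1) − (1)·f(k) − (k**2 - 3*k - 1/2) = 0.
deg f ≤ 2 (via 0,0,2).
Match coefficients ⇒ f(k) = -2*k**2 + 2*k + 1.
Then R = B(k−1)f/C = -2*(2*k**2 - 2*k - 1)/(2*k**2 - 6*k - 1), so s_k = R(k)·t_k = 2*(-2*k**2 + 2*k + 1)/2**k.
s_(k+1) − s_k = (2*k**2 - 6*k - 1)/2**k = t_k.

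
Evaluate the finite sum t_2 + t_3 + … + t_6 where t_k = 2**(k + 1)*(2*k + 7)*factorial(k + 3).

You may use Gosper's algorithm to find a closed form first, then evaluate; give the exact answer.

Σ = 928971840

The ratio is 2*(k + 4)*(2*k + 9)/(2*k + 7).
So A=2*k + 8 and B=1, with C=k + 7/2.
Solve (2*k + 8)·f(k+1) − (1)·f(k) = k + 7/2.
d = 0 from the (1,0,1) case.
Match coefficients ⇒ f(k) = 1/2.
So s_k = (B(k−1)f/C)·t_k = (1/(2*k + 7))·t_k = 2**(k + 1)*factorial(k + 3).
Verify: 2**(k + 1)*(2*k + 7)*factorial(k + 3) matches t_k.
Sum = s_(7) − s_(2); s_(7) = 928972800, s_(2) = 960 ⇒ 928971840.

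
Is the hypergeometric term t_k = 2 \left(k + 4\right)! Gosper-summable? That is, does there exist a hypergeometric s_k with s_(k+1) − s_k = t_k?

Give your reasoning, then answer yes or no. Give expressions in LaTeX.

No; the degree bound rules out any f.

The ratio is k + 5.
A = k + 5, B = 1, C = 1.
Need (k + 5)·f(k+1) − (1)·f(k) = 1.
From deg A=1, deg B=0, deg C=0: d=-1.
d = -1 < 0 ⇒ no nonzero polynomial f; not summable.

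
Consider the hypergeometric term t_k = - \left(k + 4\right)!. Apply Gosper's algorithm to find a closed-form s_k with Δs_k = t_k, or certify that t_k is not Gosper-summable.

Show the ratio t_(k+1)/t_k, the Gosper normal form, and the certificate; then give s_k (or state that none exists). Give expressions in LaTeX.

no hypergeometric antidifference exists

t_(k+1)/t_k = k + 5.
A = k + 5, B = 1, C = 1.
Need (k + 5)·f(k+1) − (1)·f(k) = 1.
deg f ≤ -1 (via 1,0,0).
Bound -1 < 0, so the key equation has no polynomial solution.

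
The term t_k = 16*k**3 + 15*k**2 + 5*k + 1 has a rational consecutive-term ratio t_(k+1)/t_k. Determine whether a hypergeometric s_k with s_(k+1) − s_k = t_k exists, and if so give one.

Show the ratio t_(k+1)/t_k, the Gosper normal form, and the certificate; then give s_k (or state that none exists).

s_k = k*(4*k**3 - 3*k**2 - k + 1)

Step 1: r(k) = (16*k**3 + 63*k**2 + 83*k + 37)/(16*k**3 + 15*k**2 + 5*k + 1).
A = 1, B = 1, C = k**3 + 15*k**2/16 + 5*k/16 + 1/16.
Need (1)·f(k+1) − (1)·f(k) = k**3 + 15*k**2/16 + 5*k/16 + 1/16.
Bound: deg f ≤ 4.
Match coefficients ⇒ f(k) = k*(4*k**3 - 3*k**2 - k + 1)/16.
R(k) = B(k−1)·f(k)/C(k) = k*(4*k**3 - 3*k**2 - k + 1)/(16*k**3 + 15*k**2 + 5*k + 1); s_k = R·t_k = k*(4*k**3 - 3*k**2 - k + 1).
Check: Δs_k = 16*k**3 + 15*k**2 + 5*k + 1. ✓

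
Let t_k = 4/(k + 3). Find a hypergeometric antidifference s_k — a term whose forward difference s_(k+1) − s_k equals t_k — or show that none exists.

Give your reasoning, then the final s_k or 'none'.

no hypergeometric antidifference exists

The ratio is (k + 3)/(k + 4).
Factor: A=k + 3; B=k + 4; C=1.
Need (k + 3)·f(k+1) − (k + 3)·f(k) = 1.
deg f ≤ 0 (via 1,1,0).
Write f(k) = c0. Then LHS − RHS = -1, requiring -1 = 0: contradictory. No certificate.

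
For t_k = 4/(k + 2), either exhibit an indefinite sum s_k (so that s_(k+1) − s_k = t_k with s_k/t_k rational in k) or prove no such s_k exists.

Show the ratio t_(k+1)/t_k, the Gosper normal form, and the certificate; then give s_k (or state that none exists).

no hypergeometric antidifference exists

r(k) = (k + 2)/(k + 3) after simplifying.
So A=k + 2 and B=k + 3, with C=1.
Set up (k + 2)·f(k+1) − (k + 2)·f(k) − (1) = 0.
Degrees (1,1,0) ⇒ d ≤ 0.
f = c0 ⇒ A·f(k+1) − B(k−1)·f(k) − C = -1. The system {-1 = 0} is inconsistent; no antidifference.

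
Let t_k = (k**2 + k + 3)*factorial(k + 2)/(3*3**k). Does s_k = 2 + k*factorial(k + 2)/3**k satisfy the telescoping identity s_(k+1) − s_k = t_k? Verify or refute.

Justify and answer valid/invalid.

s_(k+1) = 3**(-k - 1)*(k + 1)*factorial(k + 3) + 2
s_(k+1) − s_k = (k**2 + k + 3)*factorial(k + 2)/(3*3**k)
(s_(k+1) − s_k) − t_k = 0

valid; difference matches t_k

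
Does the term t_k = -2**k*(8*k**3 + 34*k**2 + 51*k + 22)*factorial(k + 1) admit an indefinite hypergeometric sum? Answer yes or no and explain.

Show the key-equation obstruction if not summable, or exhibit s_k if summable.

Yes. s_k = -2**k*(4*k**2 + 3*k - 2)*factorial(k + 1).

The ratio is 2*(8*k**4 + 74*k**3 + 259*k**2 + 401*k + 230)/(8*k**3 + 34*k**2 + 51*k + 22).
Gosper form: A/B · C(k+1)/C(k) with A=2*k + 4, B=1, C=k**3 + 17*k**2/4 + 51*k/8 + 11/4.
Set up (2*k + 4)·f(k+1) − (1)·f(k) − (k**3 + 17*k**2/4 + 51*k/8 + 11/4) = 0.
Bound: deg f ≤ 2.
Coefficient equations give f(k) = (4*k**2 + 3*k - 2)/8.
So s_k = (B(k−1)f/C)·t_k = ((4*k**2 + 3*k - 2)/(8*k**3 + 34*k**2 + 51*k + 22))·t_k = -2**k*(4*k**2 + 3*k - 2)*factorial(k + 1).
Δs = -2**k*(8*k**3 + 34*k**2 + 51*k + 22)*factorial(k + 1), as required.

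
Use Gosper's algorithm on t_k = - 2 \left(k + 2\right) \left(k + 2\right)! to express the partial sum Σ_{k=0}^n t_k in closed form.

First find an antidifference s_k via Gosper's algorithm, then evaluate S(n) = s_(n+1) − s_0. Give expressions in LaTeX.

t_(k+1)/t_k = (k + 3)**2/(k + 2).
So A=k + 3 and B=1, with C=k + 2.
Set up (k + 3)·f(k+1) − (1)·f(k) − (k + 2) = 0.
deg f ≤ 0 (via 1,0,1).
Match coefficients ⇒ f(k) = 1.
Then R = B(k−1)f/C = 1/(k + 2), so s_k = R(k)·t_k = -2*factorial(k + 2).
s_(k+1) − s_k = -2*(k + 2)*factorial(k + 2) = t_k.
s_(n+1) = -2*factorial(n + 3) and s_(0) = -4, so S(n) = 4 - 2*factorial(n + 3).

S(n) = 4 - 2 \left(n + 3\right)!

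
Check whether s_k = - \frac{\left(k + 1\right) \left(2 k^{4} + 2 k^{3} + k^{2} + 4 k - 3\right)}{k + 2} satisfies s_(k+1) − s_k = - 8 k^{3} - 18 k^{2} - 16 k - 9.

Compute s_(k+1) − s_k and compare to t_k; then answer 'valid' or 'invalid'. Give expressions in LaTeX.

Invalid: residual \frac{6 k^{4} + 32 k^{3} + 51 k^{2} + 37 k + 21}{k^{2} + 5 k + 6} ≠ 0.

s_(k+1) = (-2*k**5 - 14*k**4 - 39*k**3 - 58*k**2 - 46*k - 12)/(k + 3)
s_(k+1) − s_k = (-8*k**5 - 52*k**4 - 122*k**3 - 146*k**2 - 104*k - 33)/(k**2 + 5*k + 6)
(s_(k+1) − s_k) − t_k = (6*k**4 + 32*k**3 + 51*k**2 + 37*k + 21)/(k**2 + 5*k + 6)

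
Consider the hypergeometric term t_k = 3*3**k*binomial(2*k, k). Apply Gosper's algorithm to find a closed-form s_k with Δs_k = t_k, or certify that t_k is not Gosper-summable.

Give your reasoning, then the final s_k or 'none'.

no hypergeometric antidifference exists

t_(k+1)/t_k = 6*(2*k + 1)/(k + 1).
Normal form (A,B,C) = (12*k + 6, k + 1, 1).
Key eq: (12*k + 6)·f(k+1) = (k)·f(k) + (1).
d = -1 from the (1,1,0) case.
Bound -1 < 0, so the key equation has no polynomial solution.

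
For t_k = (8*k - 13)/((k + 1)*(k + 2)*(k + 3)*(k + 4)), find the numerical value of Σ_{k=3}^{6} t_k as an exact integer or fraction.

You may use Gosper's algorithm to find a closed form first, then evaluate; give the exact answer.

Σ = 29/720

Ratio r(k) = (k + 1)*(8*k - 5)/((k + 5)*(8*k - 13)).
Normal form (A,B,C) = (k + 1, k + 5, k - 13/8).
Solve (k + 1)·f(k+1) − (k + 4)·f(k) = k - 13/8.
deg f ≤ 3 (via 1,1,1).
Coefficient equations give f(k) = -k*(k**2 + 6*k + 19)/16.
Get s_k = R·t_k = k*(-k**2 - 6*k - 19)/(2*(k + 1)*(k + 2)*(k + 3)) with R(k) = B(k−1)f(k)/C(k) = -k*(k + 4)*(k**2 + 6*k + 19)/(2*(8*k - 13)).
Δs = (8*k - 13)/(k**4 + 10*k**3 + 35*k**2 + 50*k + 24), as required.
Sum = s_(7) − s_(3); s_(7) = -77/144, s_(3) = -23/40 ⇒ 29/720.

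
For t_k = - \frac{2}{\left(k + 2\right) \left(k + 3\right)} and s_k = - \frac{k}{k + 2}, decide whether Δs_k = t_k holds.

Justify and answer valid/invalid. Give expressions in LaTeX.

s_(k+1) = (-k - 1)/(k + 3)
s_(k+1) − s_k = -2/(k**2 + 5*k + 6)
(s_(k+1) − s_k) − t_k = 0

valid (s_(k+1) − s_k reduces to t_k)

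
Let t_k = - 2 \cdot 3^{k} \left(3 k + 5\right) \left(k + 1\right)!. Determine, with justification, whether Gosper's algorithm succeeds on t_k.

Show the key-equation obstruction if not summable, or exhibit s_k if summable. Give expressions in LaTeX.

r(k) = 3*(k + 2)*(3*k + 8)/(3*k + 5) after simplifying.
Gosper form: A/B · C(k+1)/C(k) with A=3*k + 6, B=1, C=k + 5/3.
Key eq: (3*k + 6)·f(k+1) = (1)·f(k) + (k + 5/3).
d = 0 from the (1,0,1) case.
Solve for f: f(k) = 1/3 (degree 0 ≤ 0).
Then R = B(k−1)f/C = 1/(3*k + 5), so s_k = R(k)·t_k = -2*3**k*factorial(k + 1).
s_(k+1) − s_k = -2*3**k*(3*k + 5)*factorial(k + 1) = t_k.

Yes. s_k = - 2 \cdot 3^{k} \left(k + 1\right)!.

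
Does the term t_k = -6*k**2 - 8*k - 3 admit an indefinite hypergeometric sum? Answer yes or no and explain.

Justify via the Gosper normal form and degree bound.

Ratio r(k) = (6*k**2 + 20*k + 17)/(6*k**2 + 8*k + 3).
Factor: A=1; B=1; C=k**2 + 4*k/3 + 1/2.
Need (1)·f(k+1) − (1)·f(k) = k**2 + 4*k/3 + 1/2.
Degrees (0,0,2) ⇒ d ≤ 3.
Coefficient equations give f(k) = k**2*(2*k + 1)/6.
Certificate R = B(k−1)f/C = k**2*(2*k + 1)/(6*k**2 + 8*k + 3) gives s_k = k**2*(-2*k - 1).
Δs = -6*k**2 - 8*k - 3, as required.

Yes. s_k = k**2*(-2*k - 1).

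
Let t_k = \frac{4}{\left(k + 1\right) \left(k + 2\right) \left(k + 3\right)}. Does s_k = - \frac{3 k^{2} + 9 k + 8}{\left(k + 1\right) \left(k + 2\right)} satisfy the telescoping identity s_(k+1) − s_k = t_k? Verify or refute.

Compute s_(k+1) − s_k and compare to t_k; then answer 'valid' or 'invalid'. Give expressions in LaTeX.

s_(k+1) = (-9*k - 3*(k + 1)**2 - 17)/((k + 2)*(k + 3))
s_(k+1) − s_k = 4/(k**3 + 6*k**2 + 11*k + 6)
(s_(k+1) − s_k) − t_k = 0

valid (s_(k+1) − s_k reduces to t_k)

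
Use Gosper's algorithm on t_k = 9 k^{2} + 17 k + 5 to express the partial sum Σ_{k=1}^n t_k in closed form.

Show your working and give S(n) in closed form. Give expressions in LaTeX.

S(n) = n \left(3 n^{2} + 13 n + 15\right)

The ratio is (9*k**2 + 35*k + 31)/(9*k**2 + 17*k + 5).
Factor: A=1; B=1; C=k**2 + 17*k/9 + 5/9.
Need (1)·f(k+1) − (1)·f(k) = k**2 + 17*k/9 + 5/9.
deg f ≤ 3 (via 0,0,2).
Solving with deg f ≤ 3: f(k) = k*(3*k**2 + 4*k - 2)/9.
So s_k = (B(k−1)f/C)·t_k = (k*(3*k**2 + 4*k - 2)/(9*k**2 + 17*k + 5))·t_k = k*(3*k**2 + 4*k - 2).
s_(k+1) − s_k = 9*k**2 + 17*k + 5 = t_k.
Evaluate: s_(n+1) = 3*n**3 + 13*n**2 + 15*n + 5; subtract s_(1) = 5 ⇒ S(n) = n*(3*n**2 + 13*n + 15).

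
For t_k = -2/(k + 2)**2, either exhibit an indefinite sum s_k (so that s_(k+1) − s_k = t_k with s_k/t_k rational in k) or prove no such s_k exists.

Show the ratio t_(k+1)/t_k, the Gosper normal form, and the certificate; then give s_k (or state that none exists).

Step 1: r(k) = (k + 2)**2/(k + 3)**2.
Normal form (A,B,C) = (k**2 + 4*k + 4, k**2 + 6*k + 9, 1).
Key eq: (k**2 + 4*k + 4)·f(k+1) = (k**2 + 4*k + 4)·f(k) + (1).
deg f ≤ 0 (via 2,2,0).
Put f(k) = c0: A·f(k+1) − B(k−1)·f(k) − C = -1; need -1 = 0 — inconsistent ⇒ no f, not summable.

none (Gosper's algorithm certifies no s_k)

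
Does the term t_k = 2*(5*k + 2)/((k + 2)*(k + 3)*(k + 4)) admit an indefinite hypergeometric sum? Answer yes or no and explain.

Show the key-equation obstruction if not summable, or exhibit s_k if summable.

Step 1: r(k) = (k + 2)*(5*k + 7)/((k + 5)*(5*k + 2)).
A = k + 2, B = k + 5, C = k + 2/5.
Key eq: (k + 2)·f(k+1) = (k + 4)·f(k) + (k + 2/5).
d = 2 from the (1,1,1) case.
Solve for f: f(k) = k**2/5 (degree 2 ≤ 2).
Then R = B(k−1)f/C = k**2*(k + 4)/(5*k + 2), so s_k = R(k)·t_k = 2*k**2/((k + 2)*(k + 3)).
Verify: 2*(5*k + 2)/(k**3 + 9*k**2 + 26*k + 24) matches t_k.

Yes. s_k = 2*k**2/((k + 2)*(k + 3)).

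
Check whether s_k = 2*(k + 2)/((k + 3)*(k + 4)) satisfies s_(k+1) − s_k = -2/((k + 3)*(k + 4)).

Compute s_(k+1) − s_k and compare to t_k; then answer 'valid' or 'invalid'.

s_(k+1) = 2*(k + 3)/((k + 4)*(k + 5))
s_(k+1) − s_k = 2*(-k - 1)/(k**3 + 12*k**2 + 47*k + 60)
(s_(k+1) − s_k) − t_k = 8/(k**3 + 12*k**2 + 47*k + 60)

Invalid: residual 8/(k**3 + 12*k**2 + 47*k + 60) ≠ 0.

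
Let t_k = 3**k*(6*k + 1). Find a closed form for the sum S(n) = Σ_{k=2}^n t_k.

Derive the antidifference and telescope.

S(n) = 9*3**n*n - 3*3**n - 18

The ratio is 3*(6*k + 7)/(6*k + 1).
Gosper form: A/B · C(k+1)/C(k) with A=3, B=1, C=k + 1/6.
Key eq: (3)·f(k+1) = (1)·f(k) + (k + 1/6).
Bound: deg f ≤ 1.
Match coefficients ⇒ f(k) = (3*k - 4)/6.
Certificate R = B(k−1)f/C = (3*k - 4)/(6*k + 1) gives s_k = 3**k*(3*k - 4).
s_(k+1) − s_k = 3**k*(6*k + 1) = t_k.
s_(n+1) = 3**(n + 1)*(3*n - 1) and s_(2) = 18, so S(n) = 9*3**n*n - 3*3**n - 18.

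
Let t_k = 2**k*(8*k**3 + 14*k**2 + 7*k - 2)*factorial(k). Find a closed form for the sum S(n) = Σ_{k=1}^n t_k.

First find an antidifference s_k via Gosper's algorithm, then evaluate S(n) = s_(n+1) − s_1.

Ratio r(k) = 2*(8*k**4 + 46*k**3 + 97*k**2 + 86*k + 27)/(8*k**3 + 14*k**2 + 7*k - 2).
Gosper form: A/B · C(k+1)/C(k) with A=2*k + 2, B=1, C=k**3 + 7*k**2/4 + 7*k/8 - 1/4.
Set up (2*k + 2)·f(k+1) − (1)·f(k) − (k**3 + 7*k**2/4 + 7*k/8 - 1/4) = 0.
Bound: deg f ≤ 2.
Solve for f: f(k) = (4*k**2 - 3*k - 4)/8 (degree 2 ≤ 2).
R(k) = B(k−1)·f(k)/C(k) = (4*k**2 - 3*k - 4)/(8*k**3 + 14*k**2 + 7*k - 2); s_k = R·t_k = 2**k*(4*k**2 - 3*k - 4)*factorial(k).
s_(k+1) − s_k = 2**k*(8*k**3 + 14*k**2 + 7*k - 2)*factorial(k) = t_k.
s_(n+1) = 2**(n + 1)*(4*n**2 + 5*n - 3)*factorial(n + 1) and s_(1) = -6, so S(n) = 8*2**n*n**3*factorial(n) + 18*2**n*n**2*factorial(n) + 4*2**n*n*factorial(n) - 6*2**n*factorial(n) + 6.

S(n) = 8*2**n*n**3*factorial(n) + 18*2**n*n**2*factorial(n) + 4*2**n*n*factorial(n) - 6*2**n*factorial(n) + 6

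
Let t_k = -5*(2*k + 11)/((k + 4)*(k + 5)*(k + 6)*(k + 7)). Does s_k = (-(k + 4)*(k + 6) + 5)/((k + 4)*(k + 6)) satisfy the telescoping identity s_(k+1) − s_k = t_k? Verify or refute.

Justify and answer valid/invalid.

Valid: the claim telescopes to t_k.

s_(k+1) = (-(k + 5)*(k + 7) + 5)/((k + 5)*(k + 7))
s_(k+1) − s_k = 5*(-2*k - 11)/(k**4 + 22*k**3 + 179*k**2 + 638*k + 840)
(s_(k+1) − s_k) − t_k = 0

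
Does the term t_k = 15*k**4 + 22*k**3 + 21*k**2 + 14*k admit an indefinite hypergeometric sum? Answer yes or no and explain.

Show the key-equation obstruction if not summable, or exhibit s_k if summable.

Yes. s_k = k*(3*k**4 - 2*k**3 + k**2 + 2*k - 4).

Compute t_(k+1)/t_k: get (15*k**3 + 67*k**2 + 110*k + 72)/(k*(15*k**2 + 7*k + 14)).
So A=1 and B=1, with C=k**4 + 22*k**3/15 + 7*k**2/5 + 14*k/15.
Key eq: (1)·f(k+1) = (1)·f(k) + (k**4 + 22*k**3/15 + 7*k**2/5 + 14*k/15).
Bound: deg f ≤ 5.
Match coefficients ⇒ f(k) = k*(k - 1)*(k + 1)*(3*k**2 - 2*k + 4)/15.
Certificate R = B(k−1)f/C = (k - 1)*(3*k**2 - 2*k + 4)/(15*k**2 + 7*k + 14) gives s_k = k*(3*k**4 - 2*k**3 + k**2 + 2*k - 4).
Δs = k*(15*k**3 + 22*k**2 + 21*k + 14), as required.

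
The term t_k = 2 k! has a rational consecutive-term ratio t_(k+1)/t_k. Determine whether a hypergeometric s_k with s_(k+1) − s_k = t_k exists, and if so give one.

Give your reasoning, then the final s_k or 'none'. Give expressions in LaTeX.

no hypergeometric antidifference exists

Ratio r(k) = k + 1.
So A=k + 1 and B=1, with C=1.
Need (k + 1)·f(k+1) − (1)·f(k) = 1.
Degrees (1,0,0) ⇒ d ≤ -1.
Bound -1 < 0, so the key equation has no polynomial solution.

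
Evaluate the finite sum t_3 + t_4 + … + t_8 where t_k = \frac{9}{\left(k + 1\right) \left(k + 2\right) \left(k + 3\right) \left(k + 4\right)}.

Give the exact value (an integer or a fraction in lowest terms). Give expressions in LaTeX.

Step 1: r(k) = (k + 1)/(k + 5).
Gosper form: A/B · C(k+1)/C(k) with A=k + 1, B=k + 5, C=1.
Need (k + 1)·f(k+1) − (k + 4)·f(k) = 1.
From deg A=1, deg B=1, deg C=0: d=3.
Match coefficients ⇒ f(k) = k*(k**2 + 6*k + 11)/18.
R(k) = B(k−1)·f(k)/C(k) = k*(k + 4)*(k**2 + 6*k + 11)/18; s_k = R·t_k = k*(k**2 + 6*k + 11)/(2*(k + 1)*(k + 2)*(k + 3)).
s_(k+1) − s_k = 9/(k**4 + 10*k**3 + 35*k**2 + 50*k + 24) = t_k.
Sum = s_(9) − s_(3); s_(9) = 219/440, s_(3) = 19/40 ⇒ 1/44.

Σ = 1/44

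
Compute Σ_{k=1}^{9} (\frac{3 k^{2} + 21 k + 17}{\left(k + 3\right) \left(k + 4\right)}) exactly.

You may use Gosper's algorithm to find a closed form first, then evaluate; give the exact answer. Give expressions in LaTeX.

Σ = 1233/52

r(k) = (k + 3)*(21*k + 3*(k + 1)**2 + 38)/((k + 5)*(3*k**2 + 21*k + 17)) after simplifying.
So A=k + 3 and B=k + 5, with C=k**2 + 7*k + 17/3.
Set up (k + 3)·f(k+1) − (k + 4)·f(k) − (k**2 + 7*k + 17/3) = 0.
Degrees (1,1,2) ⇒ d ≤ 2.
Solve for f: f(k) = k*(9*k + 8)/9 (degree 2 ≤ 2).
So s_k = (B(k−1)f/C)·t_k = (k*(k + 4)*(9*k + 8)/(3*(3*k**2 + 21*k + 17)))·t_k = k*(9*k + 8)/(3*(k + 3)).
Verify: (3*k**2 + 21*k + 17)/(k**2 + 7*k + 12) matches t_k.
Σ_(k=1)^(9) t_k = s_(10) − s_(1) = 980/39 − (17/12) = 1233/52.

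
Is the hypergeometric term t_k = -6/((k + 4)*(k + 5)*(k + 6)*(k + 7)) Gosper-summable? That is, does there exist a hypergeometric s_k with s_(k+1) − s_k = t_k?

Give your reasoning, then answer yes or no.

Ratio r(k) = (k + 4)/(k + 8).
So A=k + 4 and B=k + 8, with C=1.
Need (k + 4)·f(k+1) − (k + 7)·f(k) = 1.
Bound: deg f ≤ 3.
A polynomial solution: f(k) = k*(k**2 + 15*k + 74)/360.
So s_k = (B(k−1)f/C)·t_k = (k*(k + 7)*(k**2 + 15*k + 74)/360)·t_k = k*(-k**2 - 15*k - 74)/(60*(k + 4)*(k + 5)*(k + 6)).
Δs = -6/(k**4 + 22*k**3 + 179*k**2 + 638*k + 840), as required.

Yes. s_k = k*(-k**2 - 15*k - 74)/(60*(k + 4)*(k + 5)*(k + 6)).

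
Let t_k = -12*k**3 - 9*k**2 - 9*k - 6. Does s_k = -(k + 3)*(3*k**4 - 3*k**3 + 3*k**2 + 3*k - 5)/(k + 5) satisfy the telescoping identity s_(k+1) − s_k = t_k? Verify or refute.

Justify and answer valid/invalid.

Invalid: residual 2*(9*k**4 + 72*k**3 + 51*k**2 + 48*k + 35)/(k**2 + 11*k + 30) ≠ 0.

s_(k+1) = (-3*k**5 - 21*k**4 - 48*k**3 - 60*k**2 - 49*k - 4)/(k + 6)
s_(k+1) − s_k = (-12*k**5 - 123*k**4 - 324*k**3 - 273*k**2 - 240*k - 110)/(k**2 + 11*k + 30)
(s_(k+1) − s_k) − t_k = 2*(9*k**4 + 72*k**3 + 51*k**2 + 48*k + 35)/(k**2 + 11*k + 30)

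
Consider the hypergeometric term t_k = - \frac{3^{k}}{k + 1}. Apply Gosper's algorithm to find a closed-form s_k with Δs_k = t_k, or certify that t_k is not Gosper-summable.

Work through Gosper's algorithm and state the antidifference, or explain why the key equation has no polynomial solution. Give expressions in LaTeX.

no hypergeometric antidifference exists

r(k) = 3*(k + 1)/(k + 2) after simplifying.
Gosper form: A/B · C(k+1)/C(k) with A=3*k + 3, B=k + 2, C=1.
Solve (3*k + 3)·f(k+1) − (k + 1)·f(k) = 1.
d = -1 from the (1,1,0) case.
Negative degree bound (-1): no f exists, t_k not Gosper-summable.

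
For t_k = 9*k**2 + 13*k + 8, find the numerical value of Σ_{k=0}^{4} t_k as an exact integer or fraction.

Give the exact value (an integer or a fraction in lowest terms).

Σ = 440

The ratio is (9*k**2 + 31*k + 30)/(9*k**2 + 13*k + 8).
A = 1, B = 1, C = k**2 + 13*k/9 + 8/9.
Solve (1)·f(k+1) − (1)·f(k) = k**2 + 13*k/9 + 8/9.
Bound: deg f ≤ 3.
A polynomial solution: f(k) = k*(3*k**2 + 2*k + 3)/9.
Then R = B(k−1)f/C = k*(3*k**2 + 2*k + 3)/(9*k**2 + 13*k + 8), so s_k = R(k)·t_k = k*(3*k**2 + 2*k + 3).
Check: Δs_k = 9*k**2 + 13*k + 8. ✓
Σ_(k=0)^(4) t_k = s_(5) − s_(0) = 440 − (0) = 440.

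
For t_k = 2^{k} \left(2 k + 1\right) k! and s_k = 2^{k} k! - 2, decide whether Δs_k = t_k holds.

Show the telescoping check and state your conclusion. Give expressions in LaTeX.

valid (s_(k+1) − s_k reduces to t_k)

s_(k+1) = 2**(k + 1)*factorial(k + 1) - 2
s_(k+1) − s_k = 2**k*(2*k + 1)*factorial(k)
(s_(k+1) − s_k) − t_k = 0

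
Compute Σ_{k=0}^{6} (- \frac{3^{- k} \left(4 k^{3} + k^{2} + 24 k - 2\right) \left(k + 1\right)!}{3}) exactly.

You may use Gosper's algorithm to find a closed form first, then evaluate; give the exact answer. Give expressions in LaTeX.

Σ = -800948/243

The ratio is (k + 2)*(24*k + 4*(k + 1)**3 + (k + 1)**2 + 22)/(3*(4*k**3 + k**2 + 24*k - 2)).
Factor: A=k/3 + 2/3; B=1; C=k**3 + k**2/4 + 6*k - 1/2.
Solve (k/3 + 2/3)·f(k+1) − (1)·f(k) = k**3 + k**2/4 + 6*k - 1/2.
Degrees (1,0,3) ⇒ d ≤ 2.
Match coefficients ⇒ f(k) = 3*(4*k**2 - 3*k + 4)/4.
R(k) = B(k−1)·f(k)/C(k) = 3*(4*k**2 - 3*k + 4)/(4*k**3 + k**2 + 24*k - 2); s_k = R·t_k = -(4*k**2 - 3*k + 4)*factorial(k + 1)/3**k.
s_(k+1) − s_k = -(4*k**3 + k**2 + 24*k - 2)*factorial(k + 1)/(3*3**k) = t_k.
Evaluate s at k=7 and k=0: -801920/243 and -4; difference -800948/243.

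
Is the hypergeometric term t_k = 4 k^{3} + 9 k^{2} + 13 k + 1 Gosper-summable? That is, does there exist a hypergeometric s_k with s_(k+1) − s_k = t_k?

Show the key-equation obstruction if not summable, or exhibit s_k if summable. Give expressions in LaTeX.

r(k) = (4*k**3 + 21*k**2 + 43*k + 27)/(4*k**3 + 9*k**2 + 13*k + 1) after simplifying.
So A=1 and B=1, with C=k**3 + 9*k**2/4 + 13*k/4 + 1/4.
Need (1)·f(k+1) − (1)·f(k) = k**3 + 9*k**2/4 + 13*k/4 + 1/4.
deg f ≤ 4 (via 0,0,3).
Coefficient equations give f(k) = k*(k**3 + k**2 + 3*k - 4)/4.
R(k) = B(k−1)·f(k)/C(k) = k*(k**3 + k**2 + 3*k - 4)/(4*k**3 + 9*k**2 + 13*k + 1); s_k = R·t_k = k*(k**3 + k**2 + 3*k - 4).
Δs = 4*k**3 + 9*k**2 + 13*k + 1, as required.

Yes. s_k = k \left(k^{3} + k^{2} + 3 k - 4\right).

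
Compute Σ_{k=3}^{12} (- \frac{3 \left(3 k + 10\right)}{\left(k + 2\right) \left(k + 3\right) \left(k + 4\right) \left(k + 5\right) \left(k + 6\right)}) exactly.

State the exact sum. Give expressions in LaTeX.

Ratio r(k) = (k + 2)*(3*k + 13)/((k + 7)*(3*k + 10)).
Factor: A=k + 2; B=k + 7; C=k + 10/3.
f must satisfy (k + 2)·f(k+1) − (k + 6)·f(k) = k + 10/3.
d = 4 from the (1,1,1) case.
A polynomial solution: f(k) = k*(k + 3)*(k**2 + 11*k + 38)/120.
Then R = B(k−1)f/C = k*(k + 3)*(k + 6)*(k**2 + 11*k + 38)/(40*(3*k + 10)), so s_k = R(k)·t_k = 3*k*(-k**2 - 11*k - 38)/(40*(k**3 + 11*k**2 + 38*k + 40)).
Verify: 3*(-3*k - 10)/(k**5 + 20*k**4 + 155*k**3 + 580*k**2 + 1044*k + 720) matches t_k.
Telescoping: Σ = s_(13) − s_(3) = -91/1224 − (-9/140) = -431/42840.

Σ = -431/42840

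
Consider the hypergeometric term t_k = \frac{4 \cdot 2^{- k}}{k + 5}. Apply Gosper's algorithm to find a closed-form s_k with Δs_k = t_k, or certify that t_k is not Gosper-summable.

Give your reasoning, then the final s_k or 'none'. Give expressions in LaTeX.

The ratio is (k + 5)/(2*(k + 6)).
Take A(k)=k/2 + 5/2, B(k)=k + 6, C(k)=1.
Solve (k/2 + 5/2)·f(k+1) − (k + 5)·f(k) = 1.
Degrees (1,1,0) ⇒ d ≤ -1.
d = -1 < 0 ⇒ no nonzero polynomial f; not summable.

not Gosper-summable; s_k does not exist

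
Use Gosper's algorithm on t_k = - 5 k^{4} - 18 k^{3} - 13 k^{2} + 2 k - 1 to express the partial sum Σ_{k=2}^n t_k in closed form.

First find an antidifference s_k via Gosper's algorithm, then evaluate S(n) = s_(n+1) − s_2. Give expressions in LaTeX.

Step 1: r(k) = (5*k**4 + 38*k**3 + 97*k**2 + 98*k + 35)/(5*k**4 + 18*k**3 + 13*k**2 - 2*k + 1).
A = 1, B = 1, C = k**4 + 18*k**3/5 + 13*k**2/5 - 2*k/5 + 1/5.
f must satisfy (1)·f(k+1) − (1)·f(k) = k**4 + 18*k**3/5 + 13*k**2/5 - 2*k/5 + 1/5.
Degrees (0,0,4) ⇒ d ≤ 5.
Coefficient equations give f(k) = k*(k**4 + 2*k**3 - 3*k**2 - 3*k + 4)/5.
Then R = B(k−1)f/C = k*(k**4 + 2*k**3 - 3*k**2 - 3*k + 4)/(5*k**4 + 18*k**3 + 13*k**2 - 2*k + 1), so s_k = R(k)·t_k = k*(-k**4 - 2*k**3 + 3*k**2 + 3*k - 4).
Check: Δs_k = -5*k**4 - 18*k**3 - 13*k**2 + 2*k - 1. ✓
Evaluate: s_(n+1) = -n**5 - 7*n**4 - 15*n**3 - 10*n**2 - 2*n - 1; subtract s_(2) = -36 ⇒ S(n) = -n**5 - 7*n**4 - 15*n**3 - 10*n**2 - 2*n + 35.

S(n) = - n^{5} - 7 n^{4} - 15 n^{3} - 10 n^{2} - 2 n + 35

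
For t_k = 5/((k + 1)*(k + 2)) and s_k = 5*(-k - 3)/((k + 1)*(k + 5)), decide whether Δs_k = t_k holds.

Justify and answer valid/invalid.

Invalid: residual 10*(-2*k - 7)/(k**4 + 14*k**3 + 65*k**2 + 112*k + 60) ≠ 0.

s_(k+1) = 5*(-k - 4)/((k + 2)*(k + 6))
s_(k+1) − s_k = 5*(k**2 + 7*k + 16)/(k**4 + 14*k**3 + 65*k**2 + 112*k + 60)
(s_(k+1) − s_k) − t_k = 10*(-2*k - 7)/(k**4 + 14*k**3 + 65*k**2 + 112*k + 60)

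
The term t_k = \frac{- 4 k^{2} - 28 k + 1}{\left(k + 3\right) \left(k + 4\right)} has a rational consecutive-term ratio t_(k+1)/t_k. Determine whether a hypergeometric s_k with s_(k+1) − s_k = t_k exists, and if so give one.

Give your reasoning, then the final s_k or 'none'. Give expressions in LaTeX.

Ratio r(k) = (k + 3)*(28*k + 4*(k + 1)**2 + 27)/((k + 5)*(4*k**2 + 28*k - 1)).
Gosper form: A/B · C(k+1)/C(k) with A=k + 3, B=k + 5, C=k**2 + 7*k - 1/4.
Key eq: (k + 3)·f(k+1) = (k + 4)·f(k) + (k**2 + 7*k - 1/4).
deg f ≤ 2 (via 1,1,2).
Solve for f: f(k) = k*(12*k - 13)/12 (degree 2 ≤ 2).
So s_k = (B(k−1)f/C)·t_k = (k*(k + 4)*(12*k - 13)/(3*(4*k**2 + 28*k - 1)))·t_k = k*(13 - 12*k)/(3*(k + 3)).
s_(k+1) − s_k = (-4*k**2 - 28*k + 1)/(k**2 + 7*k + 12) = t_k.

s_k = \frac{k \left(13 - 12 k\right)}{3 \left(k + 3\right)}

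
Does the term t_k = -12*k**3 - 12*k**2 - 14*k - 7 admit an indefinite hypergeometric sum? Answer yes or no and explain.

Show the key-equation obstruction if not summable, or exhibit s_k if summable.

t_(k+1)/t_k = (12*k**3 + 48*k**2 + 74*k + 45)/(12*k**3 + 12*k**2 + 14*k + 7).
Gosper form: A/B · C(k+1)/C(k) with A=1, B=1, C=k**3 + k**2 + 7*k/6 + 7/12.
Need (1)·f(k+1) − (1)·f(k) = k**3 + k**2 + 7*k/6 + 7/12.
Degrees (0,0,3) ⇒ d ≤ 4.
A polynomial solution: f(k) = k*(3*k**3 - 2*k**2 + 4*k + 2)/12.
So s_k = (B(k−1)f/C)·t_k = (k*(3*k**3 - 2*k**2 + 4*k + 2)/(12*k**3 + 12*k**2 + 14*k + 7))·t_k = k*(-3*k**3 + 2*k**2 - 4*k - 2).
Check: Δs_k = -12*k**3 - 12*k**2 - 14*k - 7. ✓

Yes. s_k = k*(-3*k**3 + 2*k**2 - 4*k - 2).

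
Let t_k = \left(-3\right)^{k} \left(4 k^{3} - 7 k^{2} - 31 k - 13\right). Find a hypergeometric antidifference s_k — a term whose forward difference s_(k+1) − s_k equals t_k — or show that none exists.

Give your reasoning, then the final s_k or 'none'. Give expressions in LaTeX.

Ratio r(k) = 3*(-4*k**3 - 5*k**2 + 33*k + 47)/(4*k**3 - 7*k**2 - 31*k - 13).
A = -3, B = 1, C = k**3 - 7*k**2/4 - 31*k/4 - 13/4.
Set up (-3)·f(k+1) − (1)·f(k) − (k**3 - 7*k**2/4 - 31*k/4 - 13/4) = 0.
From deg A=0, deg B=0, deg C=3: d=3.
A polynomial solution: f(k) = -(k**3 - 4*k**2 - 4*k + 2)/4.
Then R = B(k−1)f/C = -(k**3 - 4*k**2 - 4*k + 2)/(4*k**3 - 7*k**2 - 31*k - 13), so s_k = R(k)·t_k = (-3)**k*(-k**3 + 4*k**2 + 4*k - 2).
Δs = (-3)**k*(4*k**3 - 7*k**2 - 31*k - 13), as required.

s_k = \left(-3\right)^{k} \left(- k^{3} + 4 k^{2} + 4 k - 2\right)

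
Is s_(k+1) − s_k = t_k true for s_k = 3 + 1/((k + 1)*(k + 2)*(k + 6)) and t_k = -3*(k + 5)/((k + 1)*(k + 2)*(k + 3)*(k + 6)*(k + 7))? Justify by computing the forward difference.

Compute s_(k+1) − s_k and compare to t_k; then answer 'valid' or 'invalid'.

s_(k+1) = 3 + 1/((k + 2)*(k + 3)*(k + 7))
s_(k+1) − s_k = ((k + 1)*(k + 6) - (k + 3)*(k + 7))/((k + 1)*(k + 2)*(k + 3)*(k + 6)*(k + 7))
(s_(k+1) − s_k) − t_k = 0

valid; difference matches t_k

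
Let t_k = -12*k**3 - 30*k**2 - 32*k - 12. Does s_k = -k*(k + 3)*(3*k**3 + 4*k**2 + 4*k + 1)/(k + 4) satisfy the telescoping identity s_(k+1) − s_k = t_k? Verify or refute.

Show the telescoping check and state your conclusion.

s_(k+1) = -(k + 1)*(k + 4)*(4*k + 3*(k + 1)**3 + 4*(k + 1)**2 + 5)/(k + 5)
s_(k+1) − s_k = (-12*k**5 - 129*k**4 - 468*k**3 - 752*k**2 - 609*k - 192)/(k**2 + 9*k + 20)
(s_(k+1) − s_k) − t_k = (9*k**4 + 74*k**3 + 148*k**2 + 139*k + 48)/(k**2 + 9*k + 20)

Invalid: residual (9*k**4 + 74*k**3 + 148*k**2 + 139*k + 48)/(k**2 + 9*k + 20) ≠ 0.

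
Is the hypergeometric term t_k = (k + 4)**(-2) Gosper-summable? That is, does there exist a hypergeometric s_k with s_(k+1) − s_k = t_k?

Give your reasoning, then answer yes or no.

r(k) = (k + 4)**2/(k + 5)**2 after simplifying.
A = k**2 + 8*k + 16, B = k**2 + 10*k + 25, C = 1.
Need (k**2 + 8*k + 16)·f(k+1) − (k**2 + 8*k + 16)·f(k) = 1.
deg f ≤ 0 (via 2,2,0).
Generic f = c0 gives residual -1; -1 = 0 cannot hold, so t_k is not Gosper-summable.

No — the linear system for f has no solution.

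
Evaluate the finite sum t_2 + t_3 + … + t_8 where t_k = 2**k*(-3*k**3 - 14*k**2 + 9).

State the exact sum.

Σ = -943100

Compute t_(k+1)/t_k: get 2*(3*(k + 1)**3 + 14*(k + 1)**2 - 9)/(3*k**3 + 14*k**2 - 9).
So A=2 and B=1, with C=k**3 + 14*k**2/3 - 3.
Solve (2)·f(k+1) − (1)·f(k) = k**3 + 14*k**2/3 - 3.
d = 3 from the (0,0,3) case.
Solving with deg f ≤ 3: f(k) = (3*k**3 - 4*k**2 - 2*k - 3)/3.
Get s_k = R·t_k = 2**k*(-3*k**3 + 4*k**2 + 2*k + 3) with R(k) = B(k−1)f(k)/C(k) = (3*k**3 - 4*k**2 - 2*k - 3)/(3*k**3 + 14*k**2 - 9).
Check: Δs_k = 2**k*(-3*k**3 - 14*k**2 + 9). ✓
Σ_(k=2)^(8) t_k = s_(9) − s_(2) = -943104 − (-4) = -943100.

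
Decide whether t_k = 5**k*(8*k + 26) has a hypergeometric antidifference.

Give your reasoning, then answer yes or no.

Ratio r(k) = 5*(4*k + 17)/(4*k + 13).
Factor: A=5; B=1; C=k + 13/4.
Solve (5)·f(k+1) − (1)·f(k) = k + 13/4.
deg f ≤ 1 (via 0,0,1).
Solve for f: f(k) = (k + 2)/4 (degree 1 ≤ 1).
So s_k = (B(k−1)f/C)·t_k = ((k + 2)/(4*k + 13))·t_k = 2*5**k*(k + 2).
Check: Δs_k = 5**k*(8*k + 26). ✓

Yes. s_k = 2*5**k*(k + 2).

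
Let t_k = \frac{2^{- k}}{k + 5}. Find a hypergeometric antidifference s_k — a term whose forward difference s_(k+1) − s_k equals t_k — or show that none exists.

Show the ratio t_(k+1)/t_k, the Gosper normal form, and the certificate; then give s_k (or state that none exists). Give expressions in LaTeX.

Compute t_(k+1)/t_k: get (k + 5)/(2*(k + 6)).
A = k/2 + 5/2, B = k + 6, C = 1.
Set up (k/2 + 5/2)·f(k+1) − (k + 5)·f(k) − (1) = 0.
Bound: deg f ≤ -1.
d = -1 < 0 ⇒ no nonzero polynomial f; not summable.

not Gosper-summable; s_k does not exist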